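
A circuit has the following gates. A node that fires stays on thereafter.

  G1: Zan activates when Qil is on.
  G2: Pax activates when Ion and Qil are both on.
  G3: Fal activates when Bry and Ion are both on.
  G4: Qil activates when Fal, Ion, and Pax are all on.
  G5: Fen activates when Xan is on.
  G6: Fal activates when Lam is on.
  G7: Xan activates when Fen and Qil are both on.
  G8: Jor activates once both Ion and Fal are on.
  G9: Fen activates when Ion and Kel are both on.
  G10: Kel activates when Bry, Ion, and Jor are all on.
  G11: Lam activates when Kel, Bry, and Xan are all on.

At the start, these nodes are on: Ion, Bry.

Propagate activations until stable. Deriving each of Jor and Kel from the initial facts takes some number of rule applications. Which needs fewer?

Jor: G3: Bry and Ion on → Fal on. Ion and Fal are on, so Jor activates (G8). [2 rule applications]
Kel: G3: Bry and Ion on → Fal on. Ion and Fal are on, so Jor activates (G8). G10: Bry, Ion, and Jor on → Kel on. [3 rule applications]
Jor needs fewer.

Jor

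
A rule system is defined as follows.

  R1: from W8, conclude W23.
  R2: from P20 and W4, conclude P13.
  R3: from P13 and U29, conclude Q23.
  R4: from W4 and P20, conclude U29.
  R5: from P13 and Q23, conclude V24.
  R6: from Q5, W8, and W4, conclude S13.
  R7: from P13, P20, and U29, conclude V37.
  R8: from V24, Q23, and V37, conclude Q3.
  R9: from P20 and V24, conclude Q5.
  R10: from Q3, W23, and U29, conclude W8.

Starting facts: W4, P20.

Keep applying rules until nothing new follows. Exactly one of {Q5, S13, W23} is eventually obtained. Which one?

P20 and W4 hold, so P13 follows (R2).
W4 and P20 hold, so U29 follows (R4).
From P13 and U29, R3 gives Q23.
From P13 and Q23, R5 gives V24.
P20 and V24 hold, so Q5 follows (R9).
W23 would need W8 (R1), but W8 is never established. S13 would need Q5, W8, and W4 (R6), but W8 is never established.

Q5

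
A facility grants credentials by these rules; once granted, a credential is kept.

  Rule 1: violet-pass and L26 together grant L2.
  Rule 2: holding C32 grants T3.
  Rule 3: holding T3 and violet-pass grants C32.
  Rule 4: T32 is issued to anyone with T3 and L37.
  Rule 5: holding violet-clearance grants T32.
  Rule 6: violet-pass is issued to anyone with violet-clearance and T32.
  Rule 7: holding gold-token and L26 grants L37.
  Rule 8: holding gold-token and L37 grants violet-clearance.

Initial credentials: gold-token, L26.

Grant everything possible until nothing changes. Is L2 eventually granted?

Holding gold-token and L26 grants L37 (Rule 7).
Holding gold-token and L37 grants violet-clearance (Rule 8).
Holding violet-clearance grants T32 (Rule 5).
Holding violet-clearance and T32 grants violet-pass (Rule 6).
Holding violet-pass and L26 grants L2 (Rule 1).

Yes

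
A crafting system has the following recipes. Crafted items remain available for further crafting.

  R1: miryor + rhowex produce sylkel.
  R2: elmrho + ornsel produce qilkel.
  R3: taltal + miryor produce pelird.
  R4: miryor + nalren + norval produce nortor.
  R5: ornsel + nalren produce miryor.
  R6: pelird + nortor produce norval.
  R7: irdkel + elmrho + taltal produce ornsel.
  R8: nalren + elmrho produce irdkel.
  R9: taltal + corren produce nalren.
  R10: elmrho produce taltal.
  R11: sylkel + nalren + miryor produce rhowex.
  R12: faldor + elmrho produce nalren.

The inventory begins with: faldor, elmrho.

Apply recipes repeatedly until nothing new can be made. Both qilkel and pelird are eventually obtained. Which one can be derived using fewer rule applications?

qilkel

qilkel: Using R12, faldor and elmrho make nalren. Using R10, elmrho makes taltal. nalren + elmrho → irdkel (R8). Using R7, irdkel, elmrho, and taltal make ornsel. Using R2, elmrho and ornsel make qilkel. [5 rule applications]
pelird: Using R12, faldor and elmrho make nalren. elmrho → taltal (R10). Using R8, nalren and elmrho make irdkel. Using R7, irdkel, elmrho, and taltal make ornsel. Using R5, ornsel and nalren make miryor. taltal + miryor → pelird (R3). [6 rule applications]
qilkel needs fewer.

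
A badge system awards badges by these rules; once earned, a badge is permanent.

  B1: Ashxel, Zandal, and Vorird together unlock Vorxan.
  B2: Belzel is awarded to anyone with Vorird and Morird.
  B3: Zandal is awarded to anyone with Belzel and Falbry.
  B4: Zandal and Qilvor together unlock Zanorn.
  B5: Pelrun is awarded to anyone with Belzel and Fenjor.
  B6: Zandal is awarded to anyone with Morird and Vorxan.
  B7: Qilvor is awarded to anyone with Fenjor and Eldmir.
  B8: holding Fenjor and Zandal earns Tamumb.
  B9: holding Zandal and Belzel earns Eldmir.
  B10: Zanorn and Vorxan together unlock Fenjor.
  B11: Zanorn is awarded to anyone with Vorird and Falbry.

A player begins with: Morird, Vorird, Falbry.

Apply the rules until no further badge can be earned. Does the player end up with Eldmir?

With Vorird and Morird, Belzel is earned (B2).
With Belzel and Falbry, Zandal is earned (B3).
With Zandal and Belzel, Eldmir is earned (B9).

Yes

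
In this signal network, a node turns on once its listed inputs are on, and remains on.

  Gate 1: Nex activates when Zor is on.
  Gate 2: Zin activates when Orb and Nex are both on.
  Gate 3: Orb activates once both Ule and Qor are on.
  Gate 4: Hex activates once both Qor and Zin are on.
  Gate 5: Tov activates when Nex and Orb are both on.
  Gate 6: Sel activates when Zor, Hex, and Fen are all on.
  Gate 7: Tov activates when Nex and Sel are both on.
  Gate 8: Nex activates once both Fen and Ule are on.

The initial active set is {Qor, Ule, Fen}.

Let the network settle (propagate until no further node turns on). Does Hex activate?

Fen and Ule are on, so Nex activates (Gate 8).
Ule and Qor are on, so Orb activates (Gate 3).
Gate 2: Orb and Nex on → Zin on.
Gate 4: Qor and Zin on → Hex on.

Yes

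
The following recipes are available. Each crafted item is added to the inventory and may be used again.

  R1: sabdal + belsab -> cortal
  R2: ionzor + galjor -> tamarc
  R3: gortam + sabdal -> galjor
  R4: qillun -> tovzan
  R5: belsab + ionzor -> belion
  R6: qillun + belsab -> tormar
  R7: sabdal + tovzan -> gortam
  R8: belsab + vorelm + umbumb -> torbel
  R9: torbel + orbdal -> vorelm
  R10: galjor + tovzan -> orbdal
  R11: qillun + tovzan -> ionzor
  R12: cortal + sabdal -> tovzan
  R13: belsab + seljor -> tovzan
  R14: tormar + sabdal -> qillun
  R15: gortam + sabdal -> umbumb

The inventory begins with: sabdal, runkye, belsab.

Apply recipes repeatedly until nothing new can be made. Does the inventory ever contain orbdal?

Using R1, sabdal and belsab make cortal.
cortal + sabdal -> tovzan (R12).
Using R7, sabdal and tovzan make gortam.
Using R3, gortam and sabdal make galjor.
galjor + tovzan -> orbdal (R10).

Yes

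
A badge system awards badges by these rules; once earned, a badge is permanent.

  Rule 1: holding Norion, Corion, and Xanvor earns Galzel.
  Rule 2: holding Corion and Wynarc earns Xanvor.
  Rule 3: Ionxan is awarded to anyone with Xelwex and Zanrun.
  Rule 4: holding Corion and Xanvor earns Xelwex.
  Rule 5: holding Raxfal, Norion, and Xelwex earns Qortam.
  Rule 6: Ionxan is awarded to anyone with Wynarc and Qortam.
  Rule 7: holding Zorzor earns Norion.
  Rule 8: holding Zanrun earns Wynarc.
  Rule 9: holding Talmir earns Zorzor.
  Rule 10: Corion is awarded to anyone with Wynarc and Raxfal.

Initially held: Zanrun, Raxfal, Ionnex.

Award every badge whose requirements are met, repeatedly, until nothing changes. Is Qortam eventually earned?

No

Qortam would need Raxfal, Norion, and Xelwex (Rule 5), but Norion is never earned.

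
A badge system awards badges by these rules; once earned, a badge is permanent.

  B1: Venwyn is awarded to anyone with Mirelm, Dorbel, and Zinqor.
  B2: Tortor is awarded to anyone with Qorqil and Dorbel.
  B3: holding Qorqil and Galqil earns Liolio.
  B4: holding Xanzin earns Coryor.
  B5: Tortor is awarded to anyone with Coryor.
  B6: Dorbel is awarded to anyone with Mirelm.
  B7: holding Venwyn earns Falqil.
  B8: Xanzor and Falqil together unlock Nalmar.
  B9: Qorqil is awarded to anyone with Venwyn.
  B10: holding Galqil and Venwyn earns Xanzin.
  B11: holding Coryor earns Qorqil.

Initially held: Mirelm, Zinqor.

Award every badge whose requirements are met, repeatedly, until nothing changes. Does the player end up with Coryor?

No

Coryor would need Xanzin (B4), but Xanzin is never earned.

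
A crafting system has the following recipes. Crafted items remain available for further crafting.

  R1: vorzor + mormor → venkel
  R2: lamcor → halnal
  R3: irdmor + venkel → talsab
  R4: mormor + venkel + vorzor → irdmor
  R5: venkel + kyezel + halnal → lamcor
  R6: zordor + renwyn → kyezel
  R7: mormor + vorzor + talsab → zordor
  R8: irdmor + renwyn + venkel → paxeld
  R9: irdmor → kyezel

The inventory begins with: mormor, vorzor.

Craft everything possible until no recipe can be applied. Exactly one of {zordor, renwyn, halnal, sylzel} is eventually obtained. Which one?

vorzor + mormor → venkel (R1).
Using R4, mormor, venkel, and vorzor make irdmor.
Using R3, irdmor and venkel make talsab.
mormor + vorzor + talsab → zordor (R7).
No rule produces sylzel, and it is not given. No rule produces renwyn, and it is not given. halnal would need lamcor (R2), but lamcor is never obtained.

zordor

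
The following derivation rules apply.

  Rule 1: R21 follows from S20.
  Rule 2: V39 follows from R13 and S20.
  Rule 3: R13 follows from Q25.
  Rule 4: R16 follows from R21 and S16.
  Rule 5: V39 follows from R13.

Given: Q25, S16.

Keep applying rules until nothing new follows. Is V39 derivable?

Yes

Q25 holds, so R13 follows (Rule 3).
From R13, Rule 5 gives V39.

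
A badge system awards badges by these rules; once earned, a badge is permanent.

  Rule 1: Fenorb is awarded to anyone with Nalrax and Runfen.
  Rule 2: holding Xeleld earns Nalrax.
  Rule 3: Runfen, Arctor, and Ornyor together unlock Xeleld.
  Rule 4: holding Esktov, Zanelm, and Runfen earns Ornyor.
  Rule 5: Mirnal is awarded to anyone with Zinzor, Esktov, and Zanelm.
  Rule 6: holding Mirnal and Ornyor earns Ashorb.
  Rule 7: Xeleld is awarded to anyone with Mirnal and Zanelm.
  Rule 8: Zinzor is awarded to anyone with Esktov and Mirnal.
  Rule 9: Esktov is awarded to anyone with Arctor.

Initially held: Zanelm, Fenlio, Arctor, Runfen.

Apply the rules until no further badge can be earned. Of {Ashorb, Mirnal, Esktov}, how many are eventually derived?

With Arctor, Esktov is earned (Rule 9).
Ashorb would need Mirnal and Ornyor (Rule 6), but Mirnal is never earned.
Mirnal would need Zinzor, Esktov, and Zanelm (Rule 5), but Zinzor is never earned.
Esktov: reached.
Reached: Esktov — 1 of the 3.

1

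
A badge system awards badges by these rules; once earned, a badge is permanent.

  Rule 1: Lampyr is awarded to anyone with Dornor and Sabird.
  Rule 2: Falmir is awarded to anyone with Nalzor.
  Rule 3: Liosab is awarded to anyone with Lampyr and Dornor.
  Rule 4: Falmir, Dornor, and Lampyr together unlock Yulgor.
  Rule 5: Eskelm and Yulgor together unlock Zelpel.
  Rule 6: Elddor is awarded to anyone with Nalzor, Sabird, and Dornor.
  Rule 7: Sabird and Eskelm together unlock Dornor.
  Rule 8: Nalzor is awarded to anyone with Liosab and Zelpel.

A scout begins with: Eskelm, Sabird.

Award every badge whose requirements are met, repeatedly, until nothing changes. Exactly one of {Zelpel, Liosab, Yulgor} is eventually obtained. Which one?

Liosab

With Sabird and Eskelm, Dornor is earned (Rule 7).
With Dornor and Sabird, Lampyr is earned (Rule 1).
With Lampyr and Dornor, Liosab is earned (Rule 3).
Zelpel would need Eskelm and Yulgor (Rule 5), but Yulgor is never earned. Yulgor would need Falmir, Dornor, and Lampyr (Rule 4), but Falmir is never earned.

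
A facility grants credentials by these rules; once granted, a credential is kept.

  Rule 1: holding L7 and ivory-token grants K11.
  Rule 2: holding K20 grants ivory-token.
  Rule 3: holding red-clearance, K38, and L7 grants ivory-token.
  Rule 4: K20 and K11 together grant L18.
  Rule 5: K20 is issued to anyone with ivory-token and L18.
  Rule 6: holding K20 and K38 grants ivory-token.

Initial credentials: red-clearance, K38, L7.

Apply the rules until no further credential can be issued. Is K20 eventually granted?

No

K20 would need ivory-token and L18 (Rule 5), but L18 is never granted.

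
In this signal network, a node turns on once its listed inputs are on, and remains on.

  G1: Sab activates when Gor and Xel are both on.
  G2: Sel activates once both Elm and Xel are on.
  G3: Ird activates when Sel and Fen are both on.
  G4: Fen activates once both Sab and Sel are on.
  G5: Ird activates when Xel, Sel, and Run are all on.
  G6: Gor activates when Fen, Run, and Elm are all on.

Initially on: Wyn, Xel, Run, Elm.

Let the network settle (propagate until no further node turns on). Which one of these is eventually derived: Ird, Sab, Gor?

G2: Elm and Xel on → Sel on.
G5: Xel, Sel, and Run on → Ird on.
Sab would need Gor and Xel (G1), but Gor never turns on. Gor would need Fen, Run, and Elm (G6), but Fen never turns on.

Ird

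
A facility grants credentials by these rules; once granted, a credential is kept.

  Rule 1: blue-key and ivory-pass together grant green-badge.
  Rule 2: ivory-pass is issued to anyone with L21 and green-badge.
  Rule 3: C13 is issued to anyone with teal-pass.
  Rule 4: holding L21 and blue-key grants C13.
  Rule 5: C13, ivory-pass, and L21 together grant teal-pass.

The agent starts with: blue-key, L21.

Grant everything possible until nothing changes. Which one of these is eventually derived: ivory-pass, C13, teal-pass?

C13

Holding L21 and blue-key grants C13 (Rule 4).
teal-pass would need C13, ivory-pass, and L21 (Rule 5), but ivory-pass is never granted. ivory-pass would need L21 and green-badge (Rule 2), but green-badge is never granted.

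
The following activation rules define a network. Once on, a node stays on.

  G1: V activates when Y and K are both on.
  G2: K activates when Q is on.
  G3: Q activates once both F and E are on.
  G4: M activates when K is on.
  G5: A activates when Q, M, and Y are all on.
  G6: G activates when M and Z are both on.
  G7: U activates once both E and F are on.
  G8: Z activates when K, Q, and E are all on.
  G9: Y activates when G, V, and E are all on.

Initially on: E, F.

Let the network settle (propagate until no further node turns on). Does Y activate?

Y would need G, V, and E (G9), but V never turns on.

No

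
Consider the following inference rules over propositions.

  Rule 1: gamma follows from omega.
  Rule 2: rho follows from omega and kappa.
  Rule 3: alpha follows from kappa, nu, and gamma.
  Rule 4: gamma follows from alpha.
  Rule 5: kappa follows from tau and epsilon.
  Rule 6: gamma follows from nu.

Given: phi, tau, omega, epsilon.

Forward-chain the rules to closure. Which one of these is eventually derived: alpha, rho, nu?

rho

tau and epsilon hold, so kappa follows (Rule 5).
omega and kappa hold, so rho follows (Rule 2).
alpha would need kappa, nu, and gamma (Rule 3), but nu is never established. No rule produces nu, and it is not given.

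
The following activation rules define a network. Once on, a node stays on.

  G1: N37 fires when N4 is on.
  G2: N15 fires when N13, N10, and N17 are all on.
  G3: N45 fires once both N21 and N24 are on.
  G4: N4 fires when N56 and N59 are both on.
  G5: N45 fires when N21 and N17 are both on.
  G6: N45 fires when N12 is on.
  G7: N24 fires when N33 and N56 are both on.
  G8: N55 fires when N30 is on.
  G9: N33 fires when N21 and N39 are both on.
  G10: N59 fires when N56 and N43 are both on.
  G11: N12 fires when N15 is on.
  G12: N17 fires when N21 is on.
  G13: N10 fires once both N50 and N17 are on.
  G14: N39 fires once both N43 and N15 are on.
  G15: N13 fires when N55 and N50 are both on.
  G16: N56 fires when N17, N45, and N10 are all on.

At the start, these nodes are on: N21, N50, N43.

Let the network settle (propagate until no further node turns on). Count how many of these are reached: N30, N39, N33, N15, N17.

1

N21 is on, so N17 fires (G12).
No rule produces N30, and it is not given.
N39 would need N43 and N15 (G14), but N15 never turns on.
N33 would need N21 and N39 (G9), but N39 never turns on.
N15 would need N13, N10, and N17 (G2), but N13 never turns on.
N17: reached.
Reached: N17 — 1 of the 5.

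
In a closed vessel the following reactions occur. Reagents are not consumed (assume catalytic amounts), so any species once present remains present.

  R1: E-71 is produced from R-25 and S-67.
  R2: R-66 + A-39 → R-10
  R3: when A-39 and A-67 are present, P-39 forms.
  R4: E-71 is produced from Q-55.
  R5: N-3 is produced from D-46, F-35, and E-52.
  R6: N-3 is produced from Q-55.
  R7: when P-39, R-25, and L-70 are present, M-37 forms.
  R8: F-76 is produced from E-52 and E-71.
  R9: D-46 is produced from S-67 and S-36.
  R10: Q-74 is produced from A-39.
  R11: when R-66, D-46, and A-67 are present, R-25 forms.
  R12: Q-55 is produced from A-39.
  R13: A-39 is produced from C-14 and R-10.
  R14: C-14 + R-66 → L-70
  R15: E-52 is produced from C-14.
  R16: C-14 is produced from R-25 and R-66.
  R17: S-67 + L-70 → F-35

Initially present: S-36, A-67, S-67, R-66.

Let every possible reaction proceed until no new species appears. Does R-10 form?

No

R-10 would need R-66 and A-39 (R2), but A-39 never forms.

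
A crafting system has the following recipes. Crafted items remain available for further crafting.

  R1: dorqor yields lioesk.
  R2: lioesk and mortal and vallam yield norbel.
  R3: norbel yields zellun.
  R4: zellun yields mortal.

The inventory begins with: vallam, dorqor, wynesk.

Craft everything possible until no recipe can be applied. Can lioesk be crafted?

Yes

dorqor → lioesk (R1).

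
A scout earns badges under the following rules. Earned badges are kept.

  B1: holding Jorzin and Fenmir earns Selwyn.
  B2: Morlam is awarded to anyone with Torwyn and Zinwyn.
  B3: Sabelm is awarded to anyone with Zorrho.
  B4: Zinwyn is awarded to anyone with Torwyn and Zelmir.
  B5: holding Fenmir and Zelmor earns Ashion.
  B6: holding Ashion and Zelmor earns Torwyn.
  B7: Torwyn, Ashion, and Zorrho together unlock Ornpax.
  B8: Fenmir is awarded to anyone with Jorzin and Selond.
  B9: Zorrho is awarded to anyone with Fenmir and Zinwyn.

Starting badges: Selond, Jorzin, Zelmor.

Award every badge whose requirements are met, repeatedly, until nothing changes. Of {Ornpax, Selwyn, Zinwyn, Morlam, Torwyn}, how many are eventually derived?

With Jorzin and Selond, Fenmir is earned (B8).
With Fenmir and Zelmor, Ashion is earned (B5).
With Jorzin and Fenmir, Selwyn is earned (B1).
With Ashion and Zelmor, Torwyn is earned (B6).
Ornpax would need Torwyn, Ashion, and Zorrho (B7), but Zorrho is never earned.
Selwyn: reached.
Zinwyn would need Torwyn and Zelmir (B4), but Zelmir is never earned.
Morlam would need Torwyn and Zinwyn (B2), but Zinwyn is never earned.
Torwyn: reached.
Reached: Selwyn and Torwyn — 2 of the 5.

2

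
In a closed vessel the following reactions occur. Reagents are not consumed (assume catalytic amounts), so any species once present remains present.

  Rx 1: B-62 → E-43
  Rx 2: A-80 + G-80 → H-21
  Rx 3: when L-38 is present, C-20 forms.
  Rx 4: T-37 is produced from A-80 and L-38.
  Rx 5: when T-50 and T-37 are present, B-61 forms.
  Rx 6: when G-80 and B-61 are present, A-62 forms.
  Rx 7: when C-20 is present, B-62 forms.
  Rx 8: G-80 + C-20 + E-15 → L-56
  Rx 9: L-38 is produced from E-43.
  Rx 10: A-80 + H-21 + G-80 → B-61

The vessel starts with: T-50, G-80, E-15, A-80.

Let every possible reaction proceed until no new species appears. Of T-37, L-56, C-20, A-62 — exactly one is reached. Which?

A-62

A-80 and G-80 present → H-21 forms (Rx 2).
A-80, H-21, and G-80 present → B-61 forms (Rx 10).
G-80 and B-61 present → A-62 forms (Rx 6).
C-20 would need L-38 (Rx 3), but L-38 never forms. L-56 would need G-80, C-20, and E-15 (Rx 8), but C-20 never forms. T-37 would need A-80 and L-38 (Rx 4), but L-38 never forms.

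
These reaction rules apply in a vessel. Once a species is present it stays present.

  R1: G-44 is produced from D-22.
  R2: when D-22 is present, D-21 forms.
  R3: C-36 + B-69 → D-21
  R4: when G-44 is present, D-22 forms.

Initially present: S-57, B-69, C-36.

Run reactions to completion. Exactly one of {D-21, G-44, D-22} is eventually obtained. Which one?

C-36 and B-69 present → D-21 forms (R3).
G-44 would need D-22 (R1), but D-22 never forms. D-22 would need G-44 (R4), but G-44 never forms.

D-21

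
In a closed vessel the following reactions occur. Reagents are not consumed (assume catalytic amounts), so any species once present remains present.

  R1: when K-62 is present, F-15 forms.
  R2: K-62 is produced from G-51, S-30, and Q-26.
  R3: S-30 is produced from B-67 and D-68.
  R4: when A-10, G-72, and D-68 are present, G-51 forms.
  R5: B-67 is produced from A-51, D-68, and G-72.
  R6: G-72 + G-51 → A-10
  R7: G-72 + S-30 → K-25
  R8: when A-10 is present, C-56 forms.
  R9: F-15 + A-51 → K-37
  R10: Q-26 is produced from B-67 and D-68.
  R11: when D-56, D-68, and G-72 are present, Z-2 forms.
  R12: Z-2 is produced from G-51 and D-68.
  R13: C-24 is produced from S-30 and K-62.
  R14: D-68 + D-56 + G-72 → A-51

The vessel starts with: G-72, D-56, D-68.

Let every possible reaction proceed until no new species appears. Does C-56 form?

C-56 would need A-10 (R8), but A-10 never forms.

No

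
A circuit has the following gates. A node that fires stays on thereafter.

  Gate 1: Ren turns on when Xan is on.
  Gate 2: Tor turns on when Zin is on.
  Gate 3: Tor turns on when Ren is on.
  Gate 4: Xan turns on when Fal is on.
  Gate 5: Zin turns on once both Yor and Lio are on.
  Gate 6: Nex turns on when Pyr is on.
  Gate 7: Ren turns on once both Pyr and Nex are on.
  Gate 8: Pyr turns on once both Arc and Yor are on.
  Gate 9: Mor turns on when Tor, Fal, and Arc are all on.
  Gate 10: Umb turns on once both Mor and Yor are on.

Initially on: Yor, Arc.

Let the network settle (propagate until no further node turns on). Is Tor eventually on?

Arc and Yor are on, so Pyr turns on (Gate 8).
Pyr is on, so Nex turns on (Gate 6).
Pyr and Nex are on, so Ren turns on (Gate 7).
Ren is on, so Tor turns on (Gate 3).

Yes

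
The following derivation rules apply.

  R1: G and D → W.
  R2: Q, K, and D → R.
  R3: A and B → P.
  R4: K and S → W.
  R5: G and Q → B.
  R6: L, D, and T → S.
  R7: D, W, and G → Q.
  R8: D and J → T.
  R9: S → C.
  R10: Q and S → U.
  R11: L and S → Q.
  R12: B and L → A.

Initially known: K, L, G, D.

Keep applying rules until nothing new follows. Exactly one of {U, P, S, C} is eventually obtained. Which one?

P

G and D hold, so W follows (R1).
From D, W, and G, R7 gives Q.
From G and Q, R5 gives B.
From B and L, R12 gives A.
A and B hold, so P follows (R3).
U would need Q and S (R10), but S is never established. C would need S (R9), but S is never established. S would need L, D, and T (R6), but T is never established.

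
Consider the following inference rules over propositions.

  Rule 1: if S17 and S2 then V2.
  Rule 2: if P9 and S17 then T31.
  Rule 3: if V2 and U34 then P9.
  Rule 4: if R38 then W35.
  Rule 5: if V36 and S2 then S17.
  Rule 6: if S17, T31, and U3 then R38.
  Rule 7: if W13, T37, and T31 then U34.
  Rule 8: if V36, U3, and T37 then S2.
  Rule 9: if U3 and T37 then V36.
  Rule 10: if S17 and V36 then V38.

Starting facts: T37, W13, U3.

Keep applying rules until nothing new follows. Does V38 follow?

U3 and T37 hold, so V36 follows (Rule 9).
From V36, U3, and T37, Rule 8 gives S2.
V36 and S2 hold, so S17 follows (Rule 5).
From S17 and V36, Rule 10 gives V38.

Yes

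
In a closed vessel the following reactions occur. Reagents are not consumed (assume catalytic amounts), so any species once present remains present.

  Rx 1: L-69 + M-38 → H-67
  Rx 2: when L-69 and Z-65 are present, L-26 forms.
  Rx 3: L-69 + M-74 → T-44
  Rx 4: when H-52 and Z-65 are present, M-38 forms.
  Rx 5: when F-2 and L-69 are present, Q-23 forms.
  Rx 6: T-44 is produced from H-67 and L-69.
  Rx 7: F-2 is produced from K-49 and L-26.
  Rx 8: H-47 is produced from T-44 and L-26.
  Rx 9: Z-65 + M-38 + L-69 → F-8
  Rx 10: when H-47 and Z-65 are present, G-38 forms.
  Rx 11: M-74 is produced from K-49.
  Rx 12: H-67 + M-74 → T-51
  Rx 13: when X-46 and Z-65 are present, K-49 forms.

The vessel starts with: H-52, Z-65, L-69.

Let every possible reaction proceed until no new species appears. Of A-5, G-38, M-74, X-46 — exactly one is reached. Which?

L-69 and Z-65 present → L-26 forms (Rx 2).
H-52 and Z-65 present → M-38 forms (Rx 4).
L-69 and M-38 present → H-67 forms (Rx 1).
H-67 and L-69 present → T-44 forms (Rx 6).
T-44 and L-26 present → H-47 forms (Rx 8).
H-47 and Z-65 present → G-38 forms (Rx 10).
No rule produces X-46, and it is not given. M-74 would need K-49 (Rx 11), but K-49 never forms. No rule produces A-5, and it is not given.

G-38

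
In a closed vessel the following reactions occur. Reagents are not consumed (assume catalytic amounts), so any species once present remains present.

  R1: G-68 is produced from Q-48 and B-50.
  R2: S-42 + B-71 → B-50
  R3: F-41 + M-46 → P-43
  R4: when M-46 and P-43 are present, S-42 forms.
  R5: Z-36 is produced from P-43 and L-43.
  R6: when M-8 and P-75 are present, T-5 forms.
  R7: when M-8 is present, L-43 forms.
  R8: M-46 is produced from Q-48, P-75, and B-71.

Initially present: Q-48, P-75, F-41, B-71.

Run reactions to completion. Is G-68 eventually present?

Yes

Q-48, P-75, and B-71 present → M-46 forms (R8).
F-41 and M-46 present → P-43 forms (R3).
M-46 and P-43 present → S-42 forms (R4).
S-42 and B-71 present → B-50 forms (R2).
Q-48 and B-50 present → G-68 forms (R1).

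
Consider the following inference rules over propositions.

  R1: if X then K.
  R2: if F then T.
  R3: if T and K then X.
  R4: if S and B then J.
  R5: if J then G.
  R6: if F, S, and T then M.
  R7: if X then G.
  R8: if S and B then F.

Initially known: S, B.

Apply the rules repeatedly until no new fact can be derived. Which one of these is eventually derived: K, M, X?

M

S and B hold, so F follows (R8).
From F, R2 gives T.
F, S, and T hold, so M follows (R6).
X would need T and K (R3), but K is never established. K would need X (R1), but X is never established.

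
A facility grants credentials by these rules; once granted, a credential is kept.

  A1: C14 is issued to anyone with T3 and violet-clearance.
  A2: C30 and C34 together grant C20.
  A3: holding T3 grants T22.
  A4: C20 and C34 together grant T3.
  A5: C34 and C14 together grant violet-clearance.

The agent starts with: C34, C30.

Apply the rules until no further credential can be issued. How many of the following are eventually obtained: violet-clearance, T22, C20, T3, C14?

3

Holding C30 and C34 grants C20 (A2).
Holding C20 and C34 grants T3 (A4).
Holding T3 grants T22 (A3).
violet-clearance would need C34 and C14 (A5), but C14 is never granted.
T22: reached.
C20: reached.
T3: reached.
C14 would need T3 and violet-clearance (A1), but violet-clearance is never granted.
Reached: T22, C20, and T3 — 3 of the 5.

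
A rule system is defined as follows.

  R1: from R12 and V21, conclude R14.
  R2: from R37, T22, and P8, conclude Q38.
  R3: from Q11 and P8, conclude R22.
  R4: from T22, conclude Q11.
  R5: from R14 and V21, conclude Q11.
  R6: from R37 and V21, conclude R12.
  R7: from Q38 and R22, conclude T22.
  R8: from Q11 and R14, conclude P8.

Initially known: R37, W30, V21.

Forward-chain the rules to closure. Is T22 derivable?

No

T22 would need Q38 and R22 (R7), but Q38 is never established.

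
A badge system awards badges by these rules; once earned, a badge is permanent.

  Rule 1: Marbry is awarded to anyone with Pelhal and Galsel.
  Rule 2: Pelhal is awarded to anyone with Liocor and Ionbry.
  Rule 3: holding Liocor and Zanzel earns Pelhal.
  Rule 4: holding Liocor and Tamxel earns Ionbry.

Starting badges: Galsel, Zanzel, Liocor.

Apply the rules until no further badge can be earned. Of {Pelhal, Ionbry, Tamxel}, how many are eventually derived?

1

With Liocor and Zanzel, Pelhal is earned (Rule 3).
Pelhal: reached.
Ionbry would need Liocor and Tamxel (Rule 4), but Tamxel is never earned.
No rule produces Tamxel, and it is not given.
Reached: Pelhal — 1 of the 3.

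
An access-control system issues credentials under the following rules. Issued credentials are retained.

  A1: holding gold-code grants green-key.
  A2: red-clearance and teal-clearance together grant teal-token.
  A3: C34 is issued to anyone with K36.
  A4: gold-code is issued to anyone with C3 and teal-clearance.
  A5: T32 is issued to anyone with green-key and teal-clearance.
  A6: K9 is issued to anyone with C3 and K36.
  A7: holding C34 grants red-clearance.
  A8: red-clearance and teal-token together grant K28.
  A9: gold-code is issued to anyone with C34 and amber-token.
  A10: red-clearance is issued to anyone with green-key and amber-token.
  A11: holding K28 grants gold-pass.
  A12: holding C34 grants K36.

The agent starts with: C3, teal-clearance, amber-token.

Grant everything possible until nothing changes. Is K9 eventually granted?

K9 would need C3 and K36 (A6), but K36 is never granted.

No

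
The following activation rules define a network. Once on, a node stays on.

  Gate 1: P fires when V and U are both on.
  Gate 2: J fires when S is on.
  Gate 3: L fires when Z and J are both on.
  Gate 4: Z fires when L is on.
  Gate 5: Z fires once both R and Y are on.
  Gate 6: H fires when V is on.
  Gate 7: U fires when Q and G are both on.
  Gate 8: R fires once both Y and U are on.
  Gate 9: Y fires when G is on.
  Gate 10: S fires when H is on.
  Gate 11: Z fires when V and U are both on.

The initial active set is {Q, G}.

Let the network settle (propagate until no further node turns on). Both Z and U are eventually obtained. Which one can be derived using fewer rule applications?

U

U: Gate 7: Q and G on → U on. [1 rule application]
Z: Gate 7: Q and G on → U on. G is on, so Y fires (Gate 9). Gate 8: Y and U on → R on. Gate 5: R and Y on → Z on. [4 rule applications]
U needs fewer.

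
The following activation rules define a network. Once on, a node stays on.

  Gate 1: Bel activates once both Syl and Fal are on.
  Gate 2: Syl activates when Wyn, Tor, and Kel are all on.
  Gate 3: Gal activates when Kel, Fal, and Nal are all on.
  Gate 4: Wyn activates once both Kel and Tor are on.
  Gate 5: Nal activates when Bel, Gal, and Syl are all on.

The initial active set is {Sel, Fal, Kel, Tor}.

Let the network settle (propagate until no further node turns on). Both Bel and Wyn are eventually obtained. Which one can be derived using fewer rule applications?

Wyn

Wyn: Gate 4: Kel and Tor on → Wyn on. [1 rule application]
Bel: Gate 4: Kel and Tor on → Wyn on. Wyn, Tor, and Kel are on, so Syl activates (Gate 2). Syl and Fal are on, so Bel activates (Gate 1). [3 rule applications]
Wyn needs fewer.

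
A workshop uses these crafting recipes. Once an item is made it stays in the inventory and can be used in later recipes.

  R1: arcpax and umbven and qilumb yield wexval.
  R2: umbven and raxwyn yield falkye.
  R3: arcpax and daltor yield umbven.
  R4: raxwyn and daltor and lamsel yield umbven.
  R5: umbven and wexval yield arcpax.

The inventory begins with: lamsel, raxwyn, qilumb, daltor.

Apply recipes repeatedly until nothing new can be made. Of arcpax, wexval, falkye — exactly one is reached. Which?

falkye

raxwyn and daltor and lamsel → umbven (R4).
umbven and raxwyn → falkye (R2).
wexval would need arcpax, umbven, and qilumb (R1), but arcpax is never obtained. arcpax would need umbven and wexval (R5), but wexval is never obtained.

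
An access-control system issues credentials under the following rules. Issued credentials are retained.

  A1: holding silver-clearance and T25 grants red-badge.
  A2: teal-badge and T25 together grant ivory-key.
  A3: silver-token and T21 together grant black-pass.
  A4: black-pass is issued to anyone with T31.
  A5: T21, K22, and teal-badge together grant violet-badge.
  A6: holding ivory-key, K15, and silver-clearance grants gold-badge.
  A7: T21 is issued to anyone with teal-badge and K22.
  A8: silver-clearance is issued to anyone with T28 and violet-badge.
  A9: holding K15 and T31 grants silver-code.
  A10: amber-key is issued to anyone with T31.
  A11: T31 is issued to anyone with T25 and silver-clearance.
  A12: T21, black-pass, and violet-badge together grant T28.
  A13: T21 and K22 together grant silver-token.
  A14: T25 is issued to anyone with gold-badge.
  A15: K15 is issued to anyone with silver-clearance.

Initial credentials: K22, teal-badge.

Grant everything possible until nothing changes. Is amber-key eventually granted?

amber-key would need T31 (A10), but T31 is never granted.

No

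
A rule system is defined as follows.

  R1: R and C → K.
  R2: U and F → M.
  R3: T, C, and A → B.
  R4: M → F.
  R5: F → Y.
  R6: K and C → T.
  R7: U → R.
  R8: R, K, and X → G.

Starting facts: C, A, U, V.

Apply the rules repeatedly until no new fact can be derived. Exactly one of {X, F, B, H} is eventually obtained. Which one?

U holds, so R follows (R7).
R and C hold, so K follows (R1).
From K and C, R6 gives T.
From T, C, and A, R3 gives B.
No rule produces H, and it is not given. No rule produces X, and it is not given. F would need M (R4), but M is never established.

B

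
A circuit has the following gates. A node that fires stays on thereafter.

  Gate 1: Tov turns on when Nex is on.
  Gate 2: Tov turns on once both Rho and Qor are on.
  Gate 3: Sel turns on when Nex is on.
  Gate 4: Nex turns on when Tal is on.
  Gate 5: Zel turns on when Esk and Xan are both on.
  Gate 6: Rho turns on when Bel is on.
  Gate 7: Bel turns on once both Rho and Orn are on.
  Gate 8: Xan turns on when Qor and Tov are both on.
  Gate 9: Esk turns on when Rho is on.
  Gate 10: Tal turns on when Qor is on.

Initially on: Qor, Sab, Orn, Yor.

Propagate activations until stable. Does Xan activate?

Qor is on, so Tal turns on (Gate 10).
Tal is on, so Nex turns on (Gate 4).
Nex is on, so Tov turns on (Gate 1).
Gate 8: Qor and Tov on → Xan on.

Yes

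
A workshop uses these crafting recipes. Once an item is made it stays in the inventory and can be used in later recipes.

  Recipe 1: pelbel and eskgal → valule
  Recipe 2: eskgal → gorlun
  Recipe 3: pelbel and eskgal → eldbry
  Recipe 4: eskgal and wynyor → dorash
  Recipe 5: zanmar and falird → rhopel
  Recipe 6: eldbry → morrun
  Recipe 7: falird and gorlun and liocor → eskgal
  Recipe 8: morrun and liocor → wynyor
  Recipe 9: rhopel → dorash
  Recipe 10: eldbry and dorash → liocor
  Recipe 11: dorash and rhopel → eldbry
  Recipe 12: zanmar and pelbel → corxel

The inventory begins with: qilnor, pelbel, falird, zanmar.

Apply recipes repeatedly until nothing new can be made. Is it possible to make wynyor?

Using Recipe 5, zanmar and falird make rhopel.
rhopel → dorash (Recipe 9).
dorash and rhopel → eldbry (Recipe 11).
eldbry and dorash → liocor (Recipe 10).
Using Recipe 6, eldbry makes morrun.
Using Recipe 8, morrun and liocor make wynyor.

Yes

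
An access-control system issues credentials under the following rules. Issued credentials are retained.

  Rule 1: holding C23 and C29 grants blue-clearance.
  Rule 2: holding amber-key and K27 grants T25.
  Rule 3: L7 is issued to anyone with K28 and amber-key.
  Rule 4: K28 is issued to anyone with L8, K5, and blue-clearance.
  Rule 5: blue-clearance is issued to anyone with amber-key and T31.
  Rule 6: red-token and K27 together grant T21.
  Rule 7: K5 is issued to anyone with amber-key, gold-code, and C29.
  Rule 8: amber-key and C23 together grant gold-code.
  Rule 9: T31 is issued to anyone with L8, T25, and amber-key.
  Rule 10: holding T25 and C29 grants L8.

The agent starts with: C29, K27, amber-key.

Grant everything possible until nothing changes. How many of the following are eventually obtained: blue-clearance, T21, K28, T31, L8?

3

Holding amber-key and K27 grants T25 (Rule 2).
Holding T25 and C29 grants L8 (Rule 10).
Holding L8, T25, and amber-key grants T31 (Rule 9).
Holding amber-key and T31 grants blue-clearance (Rule 5).
blue-clearance: reached.
T21 would need red-token and K27 (Rule 6), but red-token is never granted.
K28 would need L8, K5, and blue-clearance (Rule 4), but K5 is never granted.
T31: reached.
L8: reached.
Reached: blue-clearance, T31, and L8 — 3 of the 5.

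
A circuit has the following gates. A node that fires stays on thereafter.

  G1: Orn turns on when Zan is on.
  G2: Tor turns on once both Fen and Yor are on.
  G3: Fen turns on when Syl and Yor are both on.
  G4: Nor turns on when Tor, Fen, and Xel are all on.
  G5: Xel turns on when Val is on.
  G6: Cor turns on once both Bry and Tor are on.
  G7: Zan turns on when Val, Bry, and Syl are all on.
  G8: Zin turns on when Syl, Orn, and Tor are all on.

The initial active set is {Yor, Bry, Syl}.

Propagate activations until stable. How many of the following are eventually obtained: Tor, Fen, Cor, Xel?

3

Syl and Yor are on, so Fen turns on (G3).
Fen and Yor are on, so Tor turns on (G2).
Bry and Tor are on, so Cor turns on (G6).
Tor: reached.
Fen: reached.
Cor: reached.
Xel would need Val (G5), but Val never turns on.
Reached: Tor, Fen, and Cor — 3 of the 4.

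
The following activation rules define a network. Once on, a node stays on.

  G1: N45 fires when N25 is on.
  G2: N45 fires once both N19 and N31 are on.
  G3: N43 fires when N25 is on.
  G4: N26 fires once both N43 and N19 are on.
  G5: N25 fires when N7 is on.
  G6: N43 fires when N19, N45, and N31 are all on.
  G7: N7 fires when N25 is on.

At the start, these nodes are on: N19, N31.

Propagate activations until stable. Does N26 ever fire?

G2: N19 and N31 on → N45 on.
G6: N19, N45, and N31 on → N43 on.
N43 and N19 are on, so N26 fires (G4).

Yes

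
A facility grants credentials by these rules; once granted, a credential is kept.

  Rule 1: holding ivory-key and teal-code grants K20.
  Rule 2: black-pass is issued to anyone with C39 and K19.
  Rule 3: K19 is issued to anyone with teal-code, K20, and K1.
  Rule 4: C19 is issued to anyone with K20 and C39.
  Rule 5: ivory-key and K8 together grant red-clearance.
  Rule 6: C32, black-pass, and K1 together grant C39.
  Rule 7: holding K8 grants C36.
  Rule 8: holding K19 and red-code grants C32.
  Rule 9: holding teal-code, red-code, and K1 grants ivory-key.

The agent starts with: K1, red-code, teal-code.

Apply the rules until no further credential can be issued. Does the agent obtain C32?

Yes

Holding teal-code, red-code, and K1 grants ivory-key (Rule 9).
Holding ivory-key and teal-code grants K20 (Rule 1).
Holding teal-code, K20, and K1 grants K19 (Rule 3).
Holding K19 and red-code grants C32 (Rule 8).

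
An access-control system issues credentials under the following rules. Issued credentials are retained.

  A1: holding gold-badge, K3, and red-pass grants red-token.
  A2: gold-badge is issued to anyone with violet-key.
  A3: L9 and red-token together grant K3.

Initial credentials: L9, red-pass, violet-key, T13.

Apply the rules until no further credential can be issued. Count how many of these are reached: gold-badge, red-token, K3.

1

Holding violet-key grants gold-badge (A2).
gold-badge: reached.
red-token would need gold-badge, K3, and red-pass (A1), but K3 is never granted.
K3 would need L9 and red-token (A3), but red-token is never granted.
Reached: gold-badge — 1 of the 3.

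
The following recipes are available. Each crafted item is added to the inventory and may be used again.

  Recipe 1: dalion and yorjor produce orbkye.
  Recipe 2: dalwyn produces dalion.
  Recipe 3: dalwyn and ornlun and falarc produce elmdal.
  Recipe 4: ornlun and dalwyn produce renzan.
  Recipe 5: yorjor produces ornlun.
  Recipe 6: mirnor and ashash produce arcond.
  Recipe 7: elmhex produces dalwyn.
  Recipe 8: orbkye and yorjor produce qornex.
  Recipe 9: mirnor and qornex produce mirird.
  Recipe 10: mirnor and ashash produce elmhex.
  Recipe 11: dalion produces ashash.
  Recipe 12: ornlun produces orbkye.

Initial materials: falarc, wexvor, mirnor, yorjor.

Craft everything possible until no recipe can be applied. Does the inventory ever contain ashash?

ashash would need dalion (Recipe 11), but dalion is never obtained.

No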